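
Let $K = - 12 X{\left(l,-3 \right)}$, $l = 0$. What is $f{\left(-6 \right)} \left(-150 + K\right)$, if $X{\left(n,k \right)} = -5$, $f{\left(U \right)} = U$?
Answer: $540$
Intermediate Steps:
$K = 60$ ($K = \left(-12\right) \left(-5\right) = 60$)
$f{\left(-6 \right)} \left(-150 + K\right) = - 6 \left(-150 + 60\right) = \left(-6\right) \left(-90\right) = 540$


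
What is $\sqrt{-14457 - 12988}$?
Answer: $i \sqrt{27445} \approx 165.67 i$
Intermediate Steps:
$\sqrt{-14457 - 12988} = \sqrt{-27445} = i \sqrt{27445}$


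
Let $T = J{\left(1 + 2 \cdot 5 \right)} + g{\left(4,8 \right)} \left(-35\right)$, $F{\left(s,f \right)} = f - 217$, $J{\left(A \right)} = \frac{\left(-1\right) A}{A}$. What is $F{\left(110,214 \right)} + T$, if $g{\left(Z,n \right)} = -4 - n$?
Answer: $416$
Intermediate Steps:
$J{\left(A \right)} = -1$
$F{\left(s,f \right)} = -217 + f$
$T = 419$ ($T = -1 + \left(-4 - 8\right) \left(-35\right) = -1 - -420 = -1 + 420 = 419$)
$F{\left(110,214 \right)} + T = \left(-217 + 214\right) + 419 = -3 + 419 = 416$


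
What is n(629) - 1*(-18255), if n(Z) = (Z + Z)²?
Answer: 1600819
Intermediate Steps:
n(Z) = 4*Z² (n(Z) = (2*Z)² = 4*Z²)
n(629) - 1*(-18255) = 4*629² - 1*(-18255) = 4*395641 + 18255 = 1582564 + 18255 = 1600819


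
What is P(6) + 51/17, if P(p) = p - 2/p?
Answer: 26/3 ≈ 8.6667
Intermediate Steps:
P(6) + 51/17 = (6 - 2/6) + 51/17 = (6 - 2*1/6) + (1/17)*51 = (6 - 1/3) + 3 = 17/3 + 3 = 26/3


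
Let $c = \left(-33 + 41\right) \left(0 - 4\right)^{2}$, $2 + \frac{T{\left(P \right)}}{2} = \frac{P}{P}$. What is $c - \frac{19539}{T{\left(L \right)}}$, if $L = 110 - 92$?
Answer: $\frac{19795}{2} \approx 9897.5$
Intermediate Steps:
$L = 18$
$T{\left(P \right)} = -2$ ($T{\left(P \right)} = -4 + 2 \frac{P}{P} = -4 + 2 \cdot 1 = -4 + 2 = -2$)
$c = 128$ ($c = 8 \left(-4\right)^{2} = 8 \cdot 16 = 128$)
$c - \frac{19539}{T{\left(L \right)}} = 128 - \frac{19539}{-2} = 128 - - \frac{19539}{2} = 128 + \frac{19539}{2} = \frac{19795}{2}$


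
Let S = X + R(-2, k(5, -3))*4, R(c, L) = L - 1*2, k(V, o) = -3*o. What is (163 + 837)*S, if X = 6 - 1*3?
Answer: 31000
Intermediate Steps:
X = 3 (X = 6 - 3 = 3)
R(c, L) = -2 + L (R(c, L) = L - 2 = -2 + L)
S = 31 (S = 3 + (-2 - 3*(-3))*4 = 3 + (-2 + 9)*4 = 3 + 7*4 = 3 + 28 = 31)
(163 + 837)*S = (163 + 837)*31 = 1000*31 = 31000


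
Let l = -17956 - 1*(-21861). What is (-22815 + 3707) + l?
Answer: -15203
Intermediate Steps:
l = 3905 (l = -17956 + 21861 = 3905)
(-22815 + 3707) + l = (-22815 + 3707) + 3905 = -19108 + 3905 = -15203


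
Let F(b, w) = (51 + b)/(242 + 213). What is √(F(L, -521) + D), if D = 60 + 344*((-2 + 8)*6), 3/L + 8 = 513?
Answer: √26280247780878/45955 ≈ 111.55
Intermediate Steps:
L = 3/505 (L = 3/(-8 + 513) = 3/505 ≈ 0.0059406)
F(b, w) = 51/455 + b/455 (F(b, w) = (51 + b)/455 = (51 + b)*(1/455) = 51/455 + b/455)
D = 12444 (D = 60 + 344*(6*6) = 60 + 344*36 = 60 + 12384 = 12444)
√(F(L, -521) + D) = √((51/455 + (1/455)*(3/505)) + 12444) = √((51/455 + 3/229775) + 12444) = √(25758/229775 + 12444) = √(2859345858/229775) = √26280247780878/45955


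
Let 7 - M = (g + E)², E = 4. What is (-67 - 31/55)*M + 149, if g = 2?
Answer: 115959/55 ≈ 2108.3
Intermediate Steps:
M = -29 (M = 7 - (2 + 4)² = 7 - 1*6² = 7 - 1*36 = 7 - 36 = -29)
(-67 - 31/55)*M + 149 = (-67 - 31/55)*(-29) + 149 = -3716/55*(-29) + 149 = 107764/55 + 149 = 115959/55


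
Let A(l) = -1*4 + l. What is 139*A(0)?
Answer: -556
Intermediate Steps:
A(l) = -4 + l
139*A(0) = 139*(-4 + 0) = 139*(-4) = -556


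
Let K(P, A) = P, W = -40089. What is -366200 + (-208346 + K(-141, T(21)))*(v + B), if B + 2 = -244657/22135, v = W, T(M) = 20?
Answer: 9739854947566/1165 ≈ 8.3604e+9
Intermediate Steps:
v = -40089
B = -288927/22135 (B = -2 - 244657/22135 = -288927/22135 ≈ -13.053)
-366200 + (-208346 + K(-141, T(21)))*(v + B) = -366200 + (-208346 - 141)*(-40089 - 288927/22135) = -366200 - 208487*(-887658942/22135) = -366200 + 9740281570566/1165 = 9739854947566/1165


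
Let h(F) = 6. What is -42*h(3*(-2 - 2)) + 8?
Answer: -244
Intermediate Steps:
-42*h(3*(-2 - 2)) + 8 = -42*6 + 8 = -252 + 8 = -244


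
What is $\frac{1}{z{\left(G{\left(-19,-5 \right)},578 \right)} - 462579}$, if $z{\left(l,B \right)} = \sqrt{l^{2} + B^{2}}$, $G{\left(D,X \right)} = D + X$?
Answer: $- \frac{15951}{7378586089} - \frac{2 \sqrt{83665}}{213978996581} \approx -2.1645 \cdot 10^{-6}$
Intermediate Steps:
$z{\left(l,B \right)} = \sqrt{B^{2} + l^{2}}$
$\frac{1}{z{\left(G{\left(-19,-5 \right)},578 \right)} - 462579} = \frac{1}{\sqrt{578^{2} + \left(-19 - 5\right)^{2}} - 462579} = \frac{1}{\sqrt{334084 + \left(-24\right)^{2}} - 462579} = \frac{1}{\sqrt{334084 + 576} - 462579} = \frac{1}{\sqrt{334660} - 462579} = \frac{1}{2 \sqrt{83665} - 462579} = \frac{1}{-462579 + 2 \sqrt{83665}}$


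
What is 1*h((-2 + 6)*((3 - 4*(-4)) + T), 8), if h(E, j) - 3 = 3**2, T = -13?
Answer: 12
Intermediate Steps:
h(E, j) = 12 (h(E, j) = 3 + 3**2 = 3 + 9 = 12)
1*h((-2 + 6)*((3 - 4*(-4)) + T), 8) = 1*12 = 12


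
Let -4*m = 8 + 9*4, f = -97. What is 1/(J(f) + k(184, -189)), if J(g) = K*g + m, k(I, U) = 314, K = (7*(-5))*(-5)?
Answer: -1/16672 ≈ -5.9981e-5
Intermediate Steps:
K = 175 (K = -35*(-5) = 175)
m = -11 (m = -(8 + 9*4)/4 = -(8 + 36)/4 = -¼*44 = -11)
J(g) = -11 + 175*g (J(g) = 175*g - 11 = -11 + 175*g)
1/(J(f) + k(184, -189)) = 1/((-11 + 175*(-97)) + 314) = 1/((-11 - 16975) + 314) = 1/(-16986 + 314) = 1/(-16672) = -1/16672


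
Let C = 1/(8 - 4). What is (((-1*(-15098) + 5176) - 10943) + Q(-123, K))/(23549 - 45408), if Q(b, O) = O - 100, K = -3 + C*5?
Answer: -36917/87436 ≈ -0.42222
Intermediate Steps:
C = ¼ (C = 1/4 = ¼ ≈ 0.25000)
K = -7/4 (K = -3 + (¼)*5 = -3 + 5/4 = -7/4 ≈ -1.7500)
Q(b, O) = -100 + O
(((-1*(-15098) + 5176) - 10943) + Q(-123, K))/(23549 - 45408) = (((-1*(-15098) + 5176) - 10943) + (-100 - 7/4))/(23549 - 45408) = (((15098 + 5176) - 10943) - 407/4)/(-21859) = ((20274 - 10943) - 407/4)*(-1/21859) = (9331 - 407/4)*(-1/21859) = (36917/4)*(-1/21859) = -36917/87436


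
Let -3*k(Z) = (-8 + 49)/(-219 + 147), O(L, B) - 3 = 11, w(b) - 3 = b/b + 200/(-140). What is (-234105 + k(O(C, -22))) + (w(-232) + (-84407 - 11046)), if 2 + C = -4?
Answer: -498287521/1512 ≈ -3.2956e+5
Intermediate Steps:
C = -6 (C = -2 - 4 = -6)
w(b) = 18/7 (w(b) = 3 + (b/b + 200/(-140)) = 3 + (1 + 200*(-1/140)) = 3 + (1 - 10/7) = 3 - 3/7 = 18/7)
O(L, B) = 14 (O(L, B) = 3 + 11 = 14)
k(Z) = 41/216 (k(Z) = -(-8 + 49)/(3*(-219 + 147)) = -41/(3*(-72)) = -41*(-1)/(3*72) = -⅓*(-41/72) = 41/216)
(-234105 + k(O(C, -22))) + (w(-232) + (-84407 - 11046)) = (-234105 + 41/216) + (18/7 + (-84407 - 11046)) = -50566639/216 + (18/7 - 95453) = -50566639/216 - 668153/7 = -498287521/1512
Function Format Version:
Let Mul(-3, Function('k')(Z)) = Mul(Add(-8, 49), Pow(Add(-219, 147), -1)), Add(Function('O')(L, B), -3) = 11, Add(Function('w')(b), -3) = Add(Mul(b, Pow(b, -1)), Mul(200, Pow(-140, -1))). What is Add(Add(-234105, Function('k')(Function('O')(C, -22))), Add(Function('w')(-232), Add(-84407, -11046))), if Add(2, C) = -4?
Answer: Rational(-498287521, 1512) ≈ -3.2956e+5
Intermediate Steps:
C = -6 (C = Add(-2, -4) = -6)
Function('w')(b) = Rational(18, 7) (Function('w')(b) = Add(3, Add(Mul(b, Pow(b, -1)), Mul(200, Pow(-140, -1)))) = Add(3, Add(1, Mul(200, Rational(-1, 140)))) = Add(3, Add(1, Rational(-10, 7))) = Add(3, Rational(-3, 7)) = Rational(18, 7))
Function('O')(L, B) = 14 (Function('O')(L, B) = Add(3, 11) = 14)
Function('k')(Z) = Rational(41, 216) (Function('k')(Z) = Mul(Rational(-1, 3), Mul(Add(-8, 49), Pow(Add(-219, 147), -1))) = Mul(Rational(-1, 3), Mul(41, Pow(-72, -1))) = Mul(Rational(-1, 3), Mul(41, Rational(-1, 72))) = Mul(Rational(-1, 3), Rational(-41, 72)) = Rational(41, 216))
Add(Add(-234105, Function('k')(Function('O')(C, -22))), Add(Function('w')(-232), Add(-84407, -11046))) = Add(Add(-234105, Rational(41, 216)), Add(Rational(18, 7), Add(-84407, -11046))) = Add(Rational(-50566639, 216), Add(Rational(18, 7), -95453)) = Add(Rational(-50566639, 216), Rational(-668153, 7)) = Rational(-498287521, 1512)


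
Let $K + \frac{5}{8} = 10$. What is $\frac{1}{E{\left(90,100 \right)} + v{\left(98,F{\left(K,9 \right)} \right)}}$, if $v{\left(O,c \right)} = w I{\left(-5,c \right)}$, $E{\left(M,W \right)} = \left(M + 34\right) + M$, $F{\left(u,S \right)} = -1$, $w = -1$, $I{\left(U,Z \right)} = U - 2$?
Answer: $\frac{1}{221} \approx 0.0045249$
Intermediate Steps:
$K = \frac{75}{8}$ ($K = - \frac{5}{8} + 10 = \frac{75}{8} \approx 9.375$)
$I{\left(U,Z \right)} = -2 + U$
$E{\left(M,W \right)} = 34 + 2 M$ ($E{\left(M,W \right)} = \left(34 + M\right) + M = 34 + 2 M$)
$v{\left(O,c \right)} = 7$ ($v{\left(O,c \right)} = - (-2 - 5) = \left(-1\right) \left(-7\right) = 7$)
$\frac{1}{E{\left(90,100 \right)} + v{\left(98,F{\left(K,9 \right)} \right)}} = \frac{1}{\left(34 + 2 \cdot 90\right) + 7} = \frac{1}{\left(34 + 180\right) + 7} = \frac{1}{214 + 7} = \frac{1}{221}$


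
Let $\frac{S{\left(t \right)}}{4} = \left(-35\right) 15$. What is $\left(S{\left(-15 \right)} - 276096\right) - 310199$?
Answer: $-588395$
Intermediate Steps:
$S{\left(t \right)} = -2100$ ($S{\left(t \right)} = 4 \left(\left(-35\right) 15\right) = 4 \left(-525\right) = -2100$)
$\left(S{\left(-15 \right)} - 276096\right) - 310199 = \left(-2100 - 276096\right) - 310199 = -278196 - 310199 = -588395$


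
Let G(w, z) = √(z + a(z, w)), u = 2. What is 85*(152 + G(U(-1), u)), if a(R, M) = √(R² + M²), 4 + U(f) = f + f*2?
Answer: 12920 + 85*√(2 + √53) ≈ 13179.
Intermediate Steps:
U(f) = -4 + 3*f (U(f) = -4 + (f + f*2) = -4 + (f + 2*f) = -4 + 3*f)
a(R, M) = √(M² + R²)
G(w, z) = √(z + √(w² + z²))
85*(152 + G(U(-1), u)) = 85*(152 + √(2 + √((-4 + 3*(-1))² + 2²))) = 85*(152 + √(2 + √((-4 - 3)² + 4))) = 85*(152 + √(2 + √((-7)² + 4))) = 85*(152 + √(2 + √(49 + 4))) = 85*(152 + √(2 + √53)) = 12920 + 85*√(2 + √53)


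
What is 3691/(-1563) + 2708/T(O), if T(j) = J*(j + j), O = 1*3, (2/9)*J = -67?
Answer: -3636541/942489 ≈ -3.8584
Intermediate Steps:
J = -603/2 (J = (9/2)*(-67) = -603/2 ≈ -301.50)
O = 3
T(j) = -603*j (T(j) = -603*(j + j)/2 = -603*j)
3691/(-1563) + 2708/T(O) = 3691/(-1563) + 2708/((-603*3)) = 3691*(-1/1563) + 2708/(-1809) = -3691/1563 + 2708*(-1/1809) = -3691/1563 - 2708/1809 = -3636541/942489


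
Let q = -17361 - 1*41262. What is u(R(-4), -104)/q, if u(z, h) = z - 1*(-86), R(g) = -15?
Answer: -71/58623 ≈ -0.0012111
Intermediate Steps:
q = -58623 (q = -17361 - 41262 = -58623)
u(z, h) = 86 + z (u(z, h) = z + 86 = 86 + z)
u(R(-4), -104)/q = (86 - 15)/(-58623) = 71*(-1/58623) = -71/58623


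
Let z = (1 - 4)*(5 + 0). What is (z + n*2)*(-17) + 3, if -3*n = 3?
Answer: 292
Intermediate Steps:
n = -1 (n = -⅓*3 = -1)
z = -15 (z = -3*5 = -15)
(z + n*2)*(-17) + 3 = (-15 - 1*2)*(-17) + 3 = (-15 - 2)*(-17) + 3 = -17*(-17) + 3 = 289 + 3 = 292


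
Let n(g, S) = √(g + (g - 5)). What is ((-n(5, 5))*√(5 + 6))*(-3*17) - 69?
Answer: -69 + 51*√55 ≈ 309.23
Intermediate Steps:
n(g, S) = √(-5 + 2*g) (n(g, S) = √(g + (-5 + g)) = √(-5 + 2*g))
((-n(5, 5))*√(5 + 6))*(-3*17) - 69 = ((-√(-5 + 2*5))*√(5 + 6))*(-3*17) - 69 = ((-√(-5 + 10))*√11)*(-51) - 69 = ((-√5)*√11)*(-51) - 69 = -√55*(-51) - 69 = 51*√55 - 69 = -69 + 51*√55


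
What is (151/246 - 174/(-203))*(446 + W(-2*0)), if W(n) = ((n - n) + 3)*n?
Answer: 564859/861 ≈ 656.05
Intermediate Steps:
W(n) = 3*n (W(n) = (0 + 3)*n = 3*n)
(151/246 - 174/(-203))*(446 + W(-2*0)) = (151/246 - 174/(-203))*(446 + 3*(-2*0)) = (151*(1/246) - 174*(-1/203))*(446 + 3*0) = (151/246 + 6/7)*(446 + 0) = (2533/1722)*446 = 564859/861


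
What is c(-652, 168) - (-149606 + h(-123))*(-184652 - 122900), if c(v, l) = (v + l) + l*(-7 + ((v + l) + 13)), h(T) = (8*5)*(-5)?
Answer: -46073215700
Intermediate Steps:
h(T) = -200 (h(T) = 40*(-5) = -200)
c(v, l) = l + v + l*(6 + l + v) (c(v, l) = (l + v) + l*(-7 + ((l + v) + 13)) = (l + v) + l*(-7 + (13 + l + v)) = (l + v) + l*(6 + l + v) = l + v + l*(6 + l + v))
c(-652, 168) - (-149606 + h(-123))*(-184652 - 122900) = (-652 + 168² + 7*168 + 168*(-652)) - (-149606 - 200)*(-184652 - 122900) = (-652 + 28224 + 1176 - 109536) - (-149806)*(-307552) = -80788 - 1*46073134912 = -80788 - 46073134912 = -46073215700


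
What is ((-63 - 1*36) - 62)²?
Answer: 25921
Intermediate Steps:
((-63 - 1*36) - 62)² = ((-63 - 36) - 62)² = (-99 - 62)² = (-161)² = 25921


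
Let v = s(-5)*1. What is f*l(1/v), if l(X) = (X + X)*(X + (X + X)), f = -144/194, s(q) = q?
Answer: -432/2425 ≈ -0.17814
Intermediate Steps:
v = -5 (v = -5*1 = -5)
f = -72/97 (f = -144*1/194 = -72/97 ≈ -0.74227)
l(X) = 6*X**2 (l(X) = (2*X)*(X + 2*X) = (2*X)*(3*X) = 6*X**2)
f*l(1/v) = -432*(1/(-5))**2/97 = -432*(-1/5)**2/97 = -432/(97*25) = -72/97*6/25 = -432/2425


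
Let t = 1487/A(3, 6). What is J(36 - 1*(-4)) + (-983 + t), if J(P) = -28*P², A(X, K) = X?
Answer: -135862/3 ≈ -45287.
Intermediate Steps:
t = 1487/3 ≈ 495.67
J(36 - 1*(-4)) + (-983 + t) = -28*(36 - 1*(-4))² + (-983 + 1487/3) = -28*(36 + 4)² - 1462/3 = -28*40² - 1462/3 = -28*1600 - 1462/3 = -44800 - 1462/3 = -135862/3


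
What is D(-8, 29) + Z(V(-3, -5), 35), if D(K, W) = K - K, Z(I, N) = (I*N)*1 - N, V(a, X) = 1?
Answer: 0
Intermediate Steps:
Z(I, N) = -N + I*N (Z(I, N) = I*N - N = -N + I*N)
D(K, W) = 0
D(-8, 29) + Z(V(-3, -5), 35) = 0 + 35*(-1 + 1) = 0 + 35*0 = 0 + 0 = 0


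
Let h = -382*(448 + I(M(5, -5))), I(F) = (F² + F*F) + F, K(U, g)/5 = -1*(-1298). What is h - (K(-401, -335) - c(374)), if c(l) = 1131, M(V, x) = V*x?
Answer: -644445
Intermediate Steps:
K(U, g) = 6490 (K(U, g) = 5*(-1*(-1298)) = 5*1298 = 6490)
I(F) = F + 2*F² (I(F) = (F² + F²) + F = 2*F² + F = F + 2*F²)
h = -639086 (h = -382*(448 + (5*(-5))*(1 + 2*(5*(-5)))) = -382*(448 - 25*(1 + 2*(-25))) = -382*(448 - 25*(1 - 50)) = -382*(448 - 25*(-49)) = -382*(448 + 1225) = -382*1673 = -639086)
h - (K(-401, -335) - c(374)) = -639086 - (6490 - 1*1131) = -639086 - (6490 - 1131) = -639086 - 1*5359 = -639086 - 5359 = -644445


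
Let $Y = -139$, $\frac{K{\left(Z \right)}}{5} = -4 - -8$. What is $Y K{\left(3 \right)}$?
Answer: $-2780$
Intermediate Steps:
$K{\left(Z \right)} = 20$ ($K{\left(Z \right)} = 5 \left(-4 - -8\right) = 5 \left(-4 + 8\right) = 5 \cdot 4 = 20$)
$Y K{\left(3 \right)} = \left(-139\right) 20 = -2780$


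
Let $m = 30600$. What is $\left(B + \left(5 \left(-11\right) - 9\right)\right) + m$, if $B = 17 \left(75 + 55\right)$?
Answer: $32746$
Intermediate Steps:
$B = 2210$ ($B = 17 \cdot 130 = 2210$)
$\left(B + \left(5 \left(-11\right) - 9\right)\right) + m = \left(2210 + \left(5 \left(-11\right) - 9\right)\right) + 30600 = \left(2210 - 64\right) + 30600 = 2146 + 30600 = 32746$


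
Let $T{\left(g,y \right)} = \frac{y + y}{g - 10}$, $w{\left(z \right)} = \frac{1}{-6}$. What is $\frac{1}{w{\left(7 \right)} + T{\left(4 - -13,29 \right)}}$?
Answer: $\frac{42}{341} \approx 0.12317$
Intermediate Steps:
$w{\left(z \right)} = - \frac{1}{6}$
$T{\left(g,y \right)} = \frac{2 y}{-10 + g}$
$\frac{1}{w{\left(7 \right)} + T{\left(4 - -13,29 \right)}} = \frac{1}{- \frac{1}{6} + 2 \cdot 29 \frac{1}{-10 + \left(4 - -13\right)}} = \frac{1}{- \frac{1}{6} + 2 \cdot 29 \frac{1}{-10 + \left(4 + 13\right)}} = \frac{1}{- \frac{1}{6} + 2 \cdot 29 \frac{1}{-10 + 17}} = \frac{1}{- \frac{1}{6} + 2 \cdot 29 \cdot \frac{1}{7}} = \frac{1}{- \frac{1}{6} + \frac{58}{7}} = \frac{1}{\frac{341}{42}} = \frac{42}{341}$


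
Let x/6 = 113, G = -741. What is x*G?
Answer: -502398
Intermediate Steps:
x = 678 (x = 6*113 = 678)
x*G = 678*(-741) = -502398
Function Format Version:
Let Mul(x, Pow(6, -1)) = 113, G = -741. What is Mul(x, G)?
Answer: -502398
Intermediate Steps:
x = 678 (x = Mul(6, 113) = 678)
Mul(x, G) = Mul(678, -741) = -502398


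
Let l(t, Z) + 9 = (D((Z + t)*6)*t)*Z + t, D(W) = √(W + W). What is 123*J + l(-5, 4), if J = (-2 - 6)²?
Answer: 7858 - 40*I*√3 ≈ 7858.0 - 69.282*I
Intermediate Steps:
D(W) = √2*√W (D(W) = √(2*W) = √2*√W)
l(t, Z) = -9 + t + Z*t*√2*√(6*Z + 6*t) (l(t, Z) = -9 + (((√2*√((Z + t)*6))*t)*Z + t) = -9 + (((√2*√(6*Z + 6*t))*t)*Z + t) = -9 + ((t*√2*√(6*Z + 6*t))*Z + t) = -9 + (Z*t*√2*√(6*Z + 6*t) + t) = -9 + (t + Z*t*√2*√(6*Z + 6*t)) = -9 + t + Z*t*√2*√(6*Z + 6*t))
J = 64 (J = (-8)² = 64)
123*J + l(-5, 4) = 123*64 + (-9 - 5 + 2*4*(-5)*√(3*4 + 3*(-5))) = 7872 + (-9 - 5 + 2*4*(-5)*√(12 - 15)) = 7872 + (-9 - 5 + 2*4*(-5)*√(-3)) = 7872 + (-9 - 5 + 2*4*(-5)*(I*√3)) = 7872 + (-9 - 5 - 40*I*√3) = 7872 + (-14 - 40*I*√3) = 7858 - 40*I*√3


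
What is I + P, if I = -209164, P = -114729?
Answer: -323893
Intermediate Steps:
I + P = -209164 - 114729 = -323893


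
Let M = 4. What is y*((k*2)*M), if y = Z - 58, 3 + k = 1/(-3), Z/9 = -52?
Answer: 42080/3 ≈ 14027.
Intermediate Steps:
Z = -468 (Z = 9*(-52) = -468)
k = -10/3 (k = -3 + 1/(-3) = -3 - ⅓ = -10/3 ≈ -3.3333)
y = -526 (y = -468 - 58 = -526)
y*((k*2)*M) = -526*(-10/3*2)*4 = -(-10520)*4/3 = -526*(-80/3) = 42080/3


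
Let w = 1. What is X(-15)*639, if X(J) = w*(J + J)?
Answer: -19170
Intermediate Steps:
X(J) = 2*J (X(J) = 1*(J + J) = 1*(2*J) = 2*J)
X(-15)*639 = (2*(-15))*639 = -30*639 = -19170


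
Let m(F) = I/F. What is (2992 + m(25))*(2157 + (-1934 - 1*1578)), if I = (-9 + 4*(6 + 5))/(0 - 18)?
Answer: -72972983/18 ≈ -4.0541e+6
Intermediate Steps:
I = -35/18 (I = (-9 + 4*11)/(-18) = (-9 + 44)*(-1/18) = 35*(-1/18) = -35/18 ≈ -1.9444)
m(F) = -35/(18*F)
(2992 + m(25))*(2157 + (-1934 - 1*1578)) = (2992 - 35/18/25)*(2157 + (-1934 - 1*1578)) = (2992 - 35/18*1/25)*(2157 + (-1934 - 1578)) = (2992 - 7/90)*(2157 - 3512) = (269273/90)*(-1355) = -72972983/18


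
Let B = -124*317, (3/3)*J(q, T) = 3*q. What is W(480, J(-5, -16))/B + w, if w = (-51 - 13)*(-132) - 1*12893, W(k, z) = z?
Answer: -174724045/39308 ≈ -4445.0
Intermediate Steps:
J(q, T) = 3*q
B = -39308
w = -4445 (w = -64*(-132) - 12893 = 8448 - 12893 = -4445)
W(480, J(-5, -16))/B + w = (3*(-5))/(-39308) - 4445 = -15*(-1/39308) - 4445 = 15/39308 - 4445 = -174724045/39308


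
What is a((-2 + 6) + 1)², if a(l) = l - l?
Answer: 0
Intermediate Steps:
a(l) = 0
a((-2 + 6) + 1)² = 0² = 0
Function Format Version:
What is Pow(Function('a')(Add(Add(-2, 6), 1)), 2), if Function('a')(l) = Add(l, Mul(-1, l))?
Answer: 0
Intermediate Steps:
Function('a')(l) = 0
Pow(Function('a')(Add(Add(-2, 6), 1)), 2) = Pow(0, 2) = 0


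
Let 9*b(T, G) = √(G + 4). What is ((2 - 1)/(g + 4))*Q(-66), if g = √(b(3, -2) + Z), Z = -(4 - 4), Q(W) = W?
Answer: -171072/10367 - 1188*√2/10367 + 99*2^(¾)/10367 + 14256*2^(¼)/10367 ≈ -15.012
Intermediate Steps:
b(T, G) = √(4 + G)/9 (b(T, G) = √(G + 4)/9 = √(4 + G)/9)
Z = 0 (Z = -1*0 = 0)
g = 2^(¼)/3 (g = √(√(4 - 2)/9 + 0) = √(√2/9 + 0) = √(√2/9) = 2^(¼)/3 ≈ 0.39640)
((2 - 1)/(g + 4))*Q(-66) = ((2 - 1)/(2^(¼)/3 + 4))*(-66) = (1/(4 + 2^(¼)/3))*(-66) = -66/(4 + 2^(¼)/3)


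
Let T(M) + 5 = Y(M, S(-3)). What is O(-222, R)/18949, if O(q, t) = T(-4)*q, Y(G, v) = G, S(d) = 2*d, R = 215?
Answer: 1998/18949 ≈ 0.10544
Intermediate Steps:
T(M) = -5 + M
O(q, t) = -9*q (O(q, t) = (-5 - 4)*q = -9*q)
O(-222, R)/18949 = -9*(-222)/18949 = 1998*(1/18949) = 1998/18949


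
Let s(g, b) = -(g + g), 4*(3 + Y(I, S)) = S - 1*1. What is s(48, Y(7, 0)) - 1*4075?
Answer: -4171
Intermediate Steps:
Y(I, S) = -13/4 + S/4 (Y(I, S) = -3 + (S - 1*1)/4 = -3 + (S - 1)/4 = -3 + (-1 + S)/4 = -3 + (-¼ + S/4) = -13/4 + S/4)
s(g, b) = -2*g
s(48, Y(7, 0)) - 1*4075 = -2*48 - 1*4075 = -96 - 4075 = -4171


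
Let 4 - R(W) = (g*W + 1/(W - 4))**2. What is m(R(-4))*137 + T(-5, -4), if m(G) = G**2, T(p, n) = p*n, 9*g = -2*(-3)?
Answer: 660704345/331776 ≈ 1991.4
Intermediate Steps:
g = 2/3 (g = (-2*(-3))/9 = (1/9)*6 = 2/3 ≈ 0.66667)
T(p, n) = n*p
R(W) = 4 - (1/(-4 + W) + 2*W/3)**2 (R(W) = 4 - (2*W/3 + 1/(W - 4))**2 = 4 - (2*W/3 + 1/(-4 + W))**2 = 4 - (1/(-4 + W) + 2*W/3)**2)
m(R(-4))*137 + T(-5, -4) = (4 - (3 - 8*(-4) + 2*(-4)**2)**2/(9*(-4 - 4)**2))**2*137 - 4*(-5) = (4 - 1/9*(3 + 32 + 2*16)**2/(-8)**2)**2*137 + 20 = (4 - 1/9*1/64*(3 + 32 + 32)**2)**2*137 + 20 = (4 - 1/9*1/64*67**2)**2*137 + 20 = (4 - 1/9*1/64*4489)**2*137 + 20 = (4 - 4489/576)**2*137 + 20 = (-2185/576)**2*137 + 20 = (4774225/331776)*137 + 20 = 654068825/331776 + 20 = 660704345/331776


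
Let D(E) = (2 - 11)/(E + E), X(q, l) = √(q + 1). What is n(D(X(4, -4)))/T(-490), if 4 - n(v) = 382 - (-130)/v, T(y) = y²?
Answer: -27/17150 + 13*√5/108045 ≈ -0.0013053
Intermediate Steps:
X(q, l) = √(1 + q)
D(E) = -9/(2*E) (D(E) = -9*1/(2*E) = -9/(2*E))
n(v) = -378 - 130/v (n(v) = 4 - (382 - (-130)/v) = 4 - (382 + 130/v) = 4 + (-382 - 130/v) = -378 - 130/v)
n(D(X(4, -4)))/T(-490) = (-378 - 130*(-2*√(1 + 4)/9))/((-490)²) = (-378 - 130*(-2*√5/9))/240100 = (-378 - 130*(-2*√5/9))*(1/240100) = (-378 - (-260)*√5/9)*(1/240100) = (-378 + 260*√5/9)*(1/240100) = -27/17150 + 13*√5/108045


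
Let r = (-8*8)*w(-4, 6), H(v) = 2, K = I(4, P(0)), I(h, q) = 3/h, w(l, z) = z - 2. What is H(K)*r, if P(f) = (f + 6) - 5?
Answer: -512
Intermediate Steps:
w(l, z) = -2 + z
P(f) = 1 + f (P(f) = (6 + f) - 5 = 1 + f)
K = 3/4 ≈ 0.75000
r = -256 (r = (-8*8)*(-2 + 6) = -64*4 = -256)
H(K)*r = 2*(-256) = -512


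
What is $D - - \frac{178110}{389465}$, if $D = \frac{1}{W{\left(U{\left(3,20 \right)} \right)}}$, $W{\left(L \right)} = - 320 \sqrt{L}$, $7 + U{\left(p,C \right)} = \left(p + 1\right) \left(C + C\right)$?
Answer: $\frac{35622}{77893} - \frac{\sqrt{17}}{16320} \approx 0.45707$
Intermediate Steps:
$U{\left(p,C \right)} = -7 + 2 C \left(1 + p\right)$ ($U{\left(p,C \right)} = -7 + \left(p + 1\right) \left(C + C\right) = -7 + \left(1 + p\right) 2 C = -7 + 2 C \left(1 + p\right)$)
$D = - \frac{\sqrt{17}}{16320}$ ($D = \frac{1}{\left(-320\right) \sqrt{-7 + 2 \cdot 20 + 2 \cdot 20 \cdot 3}} = \frac{1}{\left(-320\right) \sqrt{-7 + 40 + 120}} = \frac{1}{\left(-320\right) \sqrt{153}} = \frac{1}{\left(-320\right) 3 \sqrt{17}} = \frac{1}{\left(-960\right) \sqrt{17}} = - \frac{\sqrt{17}}{16320} \approx -0.00025264$)
$D - - \frac{178110}{389465} = - \frac{\sqrt{17}}{16320} - - \frac{178110}{389465} = - \frac{\sqrt{17}}{16320} - \left(-178110\right) \frac{1}{389465} = - \frac{\sqrt{17}}{16320} - - \frac{35622}{77893} = - \frac{\sqrt{17}}{16320} + \frac{35622}{77893} = \frac{35622}{77893} - \frac{\sqrt{17}}{16320}$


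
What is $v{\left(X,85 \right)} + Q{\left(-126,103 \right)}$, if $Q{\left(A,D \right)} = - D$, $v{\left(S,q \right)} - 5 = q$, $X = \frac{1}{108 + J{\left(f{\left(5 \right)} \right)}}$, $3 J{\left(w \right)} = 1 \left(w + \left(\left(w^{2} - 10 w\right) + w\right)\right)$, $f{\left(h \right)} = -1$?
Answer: $-13$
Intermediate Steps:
$J{\left(w \right)} = - \frac{8 w}{3} + \frac{w^{2}}{3}$ ($J{\left(w \right)} = \frac{1 \left(w + \left(\left(w^{2} - 10 w\right) + w\right)\right)}{3} = \frac{1 \left(w + \left(w^{2} - 9 w\right)\right)}{3} = \frac{1 \left(w^{2} - 8 w\right)}{3} = \frac{w^{2} - 8 w}{3} = - \frac{8 w}{3} + \frac{w^{2}}{3}$)
$X = \frac{1}{111}$ ($X = \frac{1}{108 + \frac{1}{3} \left(-1\right) \left(-8 - 1\right)} = \frac{1}{108 + \frac{1}{3} \left(-1\right) \left(-9\right)} = \frac{1}{108 + 3} = \frac{1}{111} \approx 0.009009$)
$v{\left(S,q \right)} = 5 + q$
$v{\left(X,85 \right)} + Q{\left(-126,103 \right)} = \left(5 + 85\right) - 103 = 90 - 103 = -13$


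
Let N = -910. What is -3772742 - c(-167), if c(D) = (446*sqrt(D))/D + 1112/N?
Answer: -1716597054/455 + 446*I*sqrt(167)/167 ≈ -3.7727e+6 + 34.513*I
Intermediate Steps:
c(D) = -556/455 + 446/sqrt(D) (c(D) = (446*sqrt(D))/D + 1112/(-910) = 446/sqrt(D) + 1112*(-1/910) = 446/sqrt(D) - 556/455 = -556/455 + 446/sqrt(D))
-3772742 - c(-167) = -3772742 - (-556/455 + 446/sqrt(-167)) = -3772742 - (-556/455 + 446*(-I*sqrt(167)/167)) = -3772742 - (-556/455 - 446*I*sqrt(167)/167) = -3772742 + (556/455 + 446*I*sqrt(167)/167) = -1716597054/455 + 446*I*sqrt(167)/167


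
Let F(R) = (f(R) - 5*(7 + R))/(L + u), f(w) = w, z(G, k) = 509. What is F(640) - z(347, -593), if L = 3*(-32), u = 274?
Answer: -93197/178 ≈ -523.58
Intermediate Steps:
L = -96
F(R) = -35/178 - 2*R/89 (F(R) = (R - 5*(7 + R))/(-96 + 274) = (R + (-35 - 5*R))/178 = (-35 - 4*R)*(1/178) = -35/178 - 2*R/89)
F(640) - z(347, -593) = (-35/178 - 2/89*640) - 1*509 = (-35/178 - 1280/89) - 509 = -2595/178 - 509 = -93197/178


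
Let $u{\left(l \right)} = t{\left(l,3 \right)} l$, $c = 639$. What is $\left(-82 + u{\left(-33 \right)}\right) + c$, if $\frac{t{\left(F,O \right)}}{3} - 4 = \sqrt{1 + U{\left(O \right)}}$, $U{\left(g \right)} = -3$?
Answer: $161 - 99 i \sqrt{2} \approx 161.0 - 140.01 i$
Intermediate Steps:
$t{\left(F,O \right)} = 12 + 3 i \sqrt{2}$ ($t{\left(F,O \right)} = 12 + 3 \sqrt{1 - 3} = 12 + 3 \sqrt{-2} = 12 + 3 i \sqrt{2}$)
$u{\left(l \right)} = l \left(12 + 3 i \sqrt{2}\right)$ ($u{\left(l \right)} = \left(12 + 3 i \sqrt{2}\right) l = l \left(12 + 3 i \sqrt{2}\right)$)
$\left(-82 + u{\left(-33 \right)}\right) + c = \left(-82 + 3 \left(-33\right) \left(4 + i \sqrt{2}\right)\right) + 639 = \left(-82 - \left(396 + 99 i \sqrt{2}\right)\right) + 639 = \left(-478 - 99 i \sqrt{2}\right) + 639 = 161 - 99 i \sqrt{2}$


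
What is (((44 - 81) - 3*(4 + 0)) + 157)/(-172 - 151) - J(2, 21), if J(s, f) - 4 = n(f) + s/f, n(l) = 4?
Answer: -57178/6783 ≈ -8.4296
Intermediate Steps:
J(s, f) = 8 + s/f (J(s, f) = 4 + (4 + s/f) = 8 + s/f)
(((44 - 81) - 3*(4 + 0)) + 157)/(-172 - 151) - J(2, 21) = (((44 - 81) - 3*(4 + 0)) + 157)/(-172 - 151) - (8 + 2/21) = ((-37 - 3*4) + 157)/(-323) - (8 + 2*(1/21)) = ((-37 - 12) + 157)*(-1/323) - (8 + 2/21) = (-49 + 157)*(-1/323) - 1*170/21 = 108*(-1/323) - 170/21 = -108/323 - 170/21 = -57178/6783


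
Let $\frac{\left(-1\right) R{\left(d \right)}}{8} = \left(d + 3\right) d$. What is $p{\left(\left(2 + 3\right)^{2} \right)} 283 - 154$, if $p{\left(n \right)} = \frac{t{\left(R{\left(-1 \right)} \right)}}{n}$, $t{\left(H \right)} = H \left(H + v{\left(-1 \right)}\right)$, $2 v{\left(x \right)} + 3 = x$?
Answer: $\frac{59542}{25} \approx 2381.7$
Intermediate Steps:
$R{\left(d \right)} = - 8 d \left(3 + d\right)$ ($R{\left(d \right)} = - 8 \left(d + 3\right) d = - 8 \left(3 + d\right) d = - 8 d \left(3 + d\right)$)
$v{\left(x \right)} = - \frac{3}{2} + \frac{x}{2}$
$t{\left(H \right)} = H \left(-2 + H\right)$ ($t{\left(H \right)} = H \left(H + \left(- \frac{3}{2} + \frac{1}{2} \left(-1\right)\right)\right) = H \left(H - 2\right) = H \left(-2 + H\right)$)
$p{\left(n \right)} = \frac{224}{n}$ ($p{\left(n \right)} = \frac{\left(-8\right) \left(-1\right) \left(3 - 1\right) \left(-2 - - 8 \left(3 - 1\right)\right)}{n} = \frac{\left(-8\right) \left(-1\right) 2 \left(-2 - \left(-8\right) 2\right)}{n} = \frac{16 \left(-2 + 16\right)}{n} = \frac{16 \cdot 14}{n} = \frac{224}{n}$)
$p{\left(\left(2 + 3\right)^{2} \right)} 283 - 154 = \frac{224}{\left(2 + 3\right)^{2}} \cdot 283 - 154 = \frac{224}{5^{2}} \cdot 283 - 154 = \frac{224}{25} \cdot 283 - 154 = \frac{63392}{25} - 154 = \frac{59542}{25}$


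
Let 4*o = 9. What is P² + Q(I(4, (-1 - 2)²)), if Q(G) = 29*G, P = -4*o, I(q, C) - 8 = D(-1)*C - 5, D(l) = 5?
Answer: 1473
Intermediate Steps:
o = 9/4 (o = (¼)*9 = 9/4 ≈ 2.2500)
I(q, C) = 3 + 5*C (I(q, C) = 8 + (5*C - 5) = 8 + (-5 + 5*C) = 3 + 5*C)
P = -9 (P = -4*9/4 = -9)
P² + Q(I(4, (-1 - 2)²)) = (-9)² + 29*(3 + 5*(-1 - 2)²) = 81 + 29*(3 + 5*(-3)²) = 81 + 29*(3 + 5*9) = 81 + 29*(3 + 45) = 81 + 29*48 = 81 + 1392 = 1473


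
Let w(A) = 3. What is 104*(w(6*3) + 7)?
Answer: 1040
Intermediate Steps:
104*(w(6*3) + 7) = 104*(3 + 7) = 104*10 = 1040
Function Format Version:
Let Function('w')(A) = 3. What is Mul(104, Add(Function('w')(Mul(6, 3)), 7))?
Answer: 1040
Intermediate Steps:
Mul(104, Add(Function('w')(Mul(6, 3)), 7)) = Mul(104, Add(3, 7)) = Mul(104, 10) = 1040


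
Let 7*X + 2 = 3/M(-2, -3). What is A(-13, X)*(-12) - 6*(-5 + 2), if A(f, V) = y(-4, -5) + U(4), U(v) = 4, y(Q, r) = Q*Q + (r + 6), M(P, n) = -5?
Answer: -234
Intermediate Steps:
y(Q, r) = 6 + r + Q² (y(Q, r) = Q² + (6 + r) = 6 + r + Q²)
X = -13/35 (X = -2/7 + (3/(-5))/7 = -2/7 + (3*(-⅕))/7 = -2/7 + (⅐)*(-⅗) = -2/7 - 3/35 = -13/35 ≈ -0.37143)
A(f, V) = 21 (A(f, V) = (6 - 5 + (-4)²) + 4 = (6 - 5 + 16) + 4 = 17 + 4 = 21)
A(-13, X)*(-12) - 6*(-5 + 2) = 21*(-12) - 6*(-5 + 2) = -252 - 6*(-3) = -252 + 18 = -234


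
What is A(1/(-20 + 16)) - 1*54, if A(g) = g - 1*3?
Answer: -229/4 ≈ -57.250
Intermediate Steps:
A(g) = -3 + g (A(g) = g - 3 = -3 + g)
A(1/(-20 + 16)) - 1*54 = (-3 + 1/(-20 + 16)) - 1*54 = (-3 + 1/(-4)) - 54 = (-3 - ¼) - 54 = -13/4 - 54 = -229/4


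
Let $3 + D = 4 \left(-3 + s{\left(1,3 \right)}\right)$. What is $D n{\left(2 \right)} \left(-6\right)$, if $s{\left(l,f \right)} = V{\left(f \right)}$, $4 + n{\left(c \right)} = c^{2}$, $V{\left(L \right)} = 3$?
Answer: $0$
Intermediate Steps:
$n{\left(c \right)} = -4 + c^{2}$
$s{\left(l,f \right)} = 3$
$D = -3$ ($D = -3 + 4 \left(-3 + 3\right) = -3 + 4 \cdot 0 = -3 + 0 = -3$)
$D n{\left(2 \right)} \left(-6\right) = - 3 \left(-4 + 2^{2}\right) \left(-6\right) = - 3 \left(-4 + 4\right) \left(-6\right) = \left(-3\right) 0 \left(-6\right) = 0 \left(-6\right) = 0$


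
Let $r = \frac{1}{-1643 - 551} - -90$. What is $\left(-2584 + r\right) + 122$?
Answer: $- \frac{5204169}{2194} \approx -2372.0$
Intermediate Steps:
$r = \frac{197459}{2194}$ ($r = \frac{1}{-2194} + 90 = - \frac{1}{2194} + 90 = \frac{197459}{2194} \approx 90.0$)
$\left(-2584 + r\right) + 122 = \left(-2584 + \frac{197459}{2194}\right) + 122 = - \frac{5471837}{2194} + 122 = - \frac{5204169}{2194}$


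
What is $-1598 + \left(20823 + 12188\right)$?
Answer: $31413$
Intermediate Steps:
$-1598 + \left(20823 + 12188\right) = -1598 + 33011 = 31413$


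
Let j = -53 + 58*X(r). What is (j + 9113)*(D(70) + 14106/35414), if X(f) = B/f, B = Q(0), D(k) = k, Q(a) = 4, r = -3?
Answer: 33591840764/53121 ≈ 6.3237e+5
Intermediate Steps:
B = 4
X(f) = 4/f
j = -391/3 (j = -53 + 58*(4/(-3)) = -53 + 58*(4*(-⅓)) = -53 + 58*(-4/3) = -53 - 232/3 = -391/3 ≈ -130.33)
(j + 9113)*(D(70) + 14106/35414) = (-391/3 + 9113)*(70 + 14106/35414) = 26948*(70 + 14106*(1/35414))/3 = 26948*(70 + 7053/17707)/3 = (26948/3)*(1246543/17707) = 33591840764/53121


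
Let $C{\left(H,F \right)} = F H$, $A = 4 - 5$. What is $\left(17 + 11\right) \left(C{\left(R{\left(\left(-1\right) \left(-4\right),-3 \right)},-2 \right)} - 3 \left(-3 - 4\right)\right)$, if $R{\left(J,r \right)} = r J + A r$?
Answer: $1092$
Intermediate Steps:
$A = -1$
$R{\left(J,r \right)} = - r + J r$ ($R{\left(J,r \right)} = r J - r = J r - r = - r + J r$)
$\left(17 + 11\right) \left(C{\left(R{\left(\left(-1\right) \left(-4\right),-3 \right)},-2 \right)} - 3 \left(-3 - 4\right)\right) = \left(17 + 11\right) \left(- 2 \left(- 3 \left(-1 - -4\right)\right) - 3 \left(-3 - 4\right)\right) = 28 \left(- 2 \left(- 3 \left(-1 + 4\right)\right) - -21\right) = 28 \left(- 2 \left(\left(-3\right) 3\right) + 21\right) = 28 \left(\left(-2\right) \left(-9\right) + 21\right) = 28 \left(18 + 21\right) = 28 \cdot 39 = 1092$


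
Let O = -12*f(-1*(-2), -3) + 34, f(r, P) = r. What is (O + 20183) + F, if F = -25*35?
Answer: 19318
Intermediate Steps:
F = -875
O = 10 (O = -(-12)*(-2) + 34 = -12*2 + 34 = -24 + 34 = 10)
(O + 20183) + F = (10 + 20183) - 875 = 20193 - 875 = 19318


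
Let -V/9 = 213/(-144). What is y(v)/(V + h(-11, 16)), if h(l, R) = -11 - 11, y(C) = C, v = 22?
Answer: -352/139 ≈ -2.5324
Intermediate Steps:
h(l, R) = -22
V = 213/16 (V = -1917/(-144) = -1917*(-1)/144 = -9*(-71/48) = 213/16 ≈ 13.313)
y(v)/(V + h(-11, 16)) = 22/(213/16 - 22) = 22/(-139/16) = 22*(-16/139) = -352/139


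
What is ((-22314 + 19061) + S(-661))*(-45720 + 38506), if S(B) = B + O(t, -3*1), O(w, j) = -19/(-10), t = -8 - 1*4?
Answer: 141109447/5 ≈ 2.8222e+7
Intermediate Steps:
t = -12 (t = -8 - 4 = -12)
O(w, j) = 19/10 (O(w, j) = -19*(-⅒) = 19/10)
S(B) = 19/10 + B (S(B) = B + 19/10 = 19/10 + B)
((-22314 + 19061) + S(-661))*(-45720 + 38506) = ((-22314 + 19061) + (19/10 - 661))*(-45720 + 38506) = (-3253 - 6591/10)*(-7214) = -39121/10*(-7214) = 141109447/5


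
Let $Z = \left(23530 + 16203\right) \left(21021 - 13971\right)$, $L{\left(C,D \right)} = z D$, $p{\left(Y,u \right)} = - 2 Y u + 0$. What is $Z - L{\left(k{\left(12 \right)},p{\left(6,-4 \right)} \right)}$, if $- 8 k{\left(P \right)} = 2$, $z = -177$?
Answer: $280126146$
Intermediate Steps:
$k{\left(P \right)} = - \frac{1}{4}$ ($k{\left(P \right)} = \left(- \frac{1}{8}\right) 2 = - \frac{1}{4}$)
$p{\left(Y,u \right)} = - 2 Y u$ ($p{\left(Y,u \right)} = - 2 Y u + 0 = - 2 Y u$)
$L{\left(C,D \right)} = - 177 D$
$Z = 280117650$ ($Z = 39733 \cdot 7050 = 280117650$)
$Z - L{\left(k{\left(12 \right)},p{\left(6,-4 \right)} \right)} = 280117650 - - 177 \left(\left(-2\right) 6 \left(-4\right)\right) = 280117650 - \left(-177\right) 48 = 280117650 - -8496 = 280117650 + 8496 = 280126146$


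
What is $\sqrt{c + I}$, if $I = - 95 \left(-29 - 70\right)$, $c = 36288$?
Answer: $3 \sqrt{5077} \approx 213.76$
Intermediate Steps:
$I = 9405$ ($I = \left(-95\right) \left(-99\right) = 9405$)
$\sqrt{c + I} = \sqrt{36288 + 9405} = \sqrt{45693} = 3 \sqrt{5077}$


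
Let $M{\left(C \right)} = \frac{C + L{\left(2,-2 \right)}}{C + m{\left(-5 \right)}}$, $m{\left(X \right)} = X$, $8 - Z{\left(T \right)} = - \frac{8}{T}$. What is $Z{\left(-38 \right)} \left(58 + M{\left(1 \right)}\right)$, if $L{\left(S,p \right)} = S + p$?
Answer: $\frac{8547}{19} \approx 449.84$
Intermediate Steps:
$Z{\left(T \right)} = 8 + \frac{8}{T}$ ($Z{\left(T \right)} = 8 - - \frac{8}{T} = 8 + \frac{8}{T}$)
$M{\left(C \right)} = \frac{C}{-5 + C}$ ($M{\left(C \right)} = \frac{C + \left(2 - 2\right)}{C - 5} = \frac{C + 0}{-5 + C} = \frac{C}{-5 + C}$)
$Z{\left(-38 \right)} \left(58 + M{\left(1 \right)}\right) = \left(8 + \frac{8}{-38}\right) \left(58 + 1 \frac{1}{-5 + 1}\right) = \left(8 + 8 \left(- \frac{1}{38}\right)\right) \left(58 + 1 \frac{1}{-4}\right) = \left(8 - \frac{4}{19}\right) \left(58 + 1 \left(- \frac{1}{4}\right)\right) = \frac{148 \left(58 - \frac{1}{4}\right)}{19} = \frac{148}{19} \cdot \frac{231}{4} = \frac{8547}{19}$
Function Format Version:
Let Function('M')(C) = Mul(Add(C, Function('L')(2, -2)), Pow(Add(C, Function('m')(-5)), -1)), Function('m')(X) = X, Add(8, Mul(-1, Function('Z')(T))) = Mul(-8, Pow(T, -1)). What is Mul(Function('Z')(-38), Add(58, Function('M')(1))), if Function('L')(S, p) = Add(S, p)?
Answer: Rational(8547, 19) ≈ 449.84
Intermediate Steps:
Function('Z')(T) = Add(8, Mul(8, Pow(T, -1))) (Function('Z')(T) = Add(8, Mul(-1, Mul(-8, Pow(T, -1)))) = Add(8, Mul(8, Pow(T, -1))))
Function('M')(C) = Mul(C, Pow(Add(-5, C), -1)) (Function('M')(C) = Mul(Add(C, Add(2, -2)), Pow(Add(C, -5), -1)) = Mul(Add(C, 0), Pow(Add(-5, C), -1)) = Mul(C, Pow(Add(-5, C), -1)))
Mul(Function('Z')(-38), Add(58, Function('M')(1))) = Mul(Add(8, Mul(8, Pow(-38, -1))), Add(58, Mul(1, Pow(Add(-5, 1), -1)))) = Mul(Add(8, Mul(8, Rational(-1, 38))), Add(58, Mul(1, Pow(-4, -1)))) = Mul(Add(8, Rational(-4, 19)), Add(58, Mul(1, Rational(-1, 4)))) = Mul(Rational(148, 19), Add(58, Rational(-1, 4))) = Mul(Rational(148, 19), Rational(231, 4)) = Rational(8547, 19)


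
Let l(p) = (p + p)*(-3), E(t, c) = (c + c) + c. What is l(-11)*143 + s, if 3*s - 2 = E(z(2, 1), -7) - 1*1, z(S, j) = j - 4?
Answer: 28294/3 ≈ 9431.3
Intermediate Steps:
z(S, j) = -4 + j
E(t, c) = 3*c (E(t, c) = 2*c + c = 3*c)
l(p) = -6*p (l(p) = (2*p)*(-3) = -6*p)
s = -20/3 (s = ⅔ + (3*(-7) - 1*1)/3 = ⅔ + (-21 - 1)/3 = ⅔ + (⅓)*(-22) = ⅔ - 22/3 = -20/3 ≈ -6.6667)
l(-11)*143 + s = -6*(-11)*143 - 20/3 = 66*143 - 20/3 = 9438 - 20/3 = 28294/3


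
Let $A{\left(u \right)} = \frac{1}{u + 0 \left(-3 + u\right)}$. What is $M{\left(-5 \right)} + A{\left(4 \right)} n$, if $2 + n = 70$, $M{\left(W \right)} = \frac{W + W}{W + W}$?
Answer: $18$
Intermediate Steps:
$A{\left(u \right)} = \frac{1}{u}$ ($A{\left(u \right)} = \frac{1}{u + 0} = \frac{1}{u}$)
$M{\left(W \right)} = 1$ ($M{\left(W \right)} = \frac{2 W}{2 W} = 2 W \frac{1}{2 W} = 1$)
$n = 68$ ($n = -2 + 70 = 68$)
$M{\left(-5 \right)} + A{\left(4 \right)} n = 1 + \frac{1}{4} \cdot 68 = 1 + 17 = 18$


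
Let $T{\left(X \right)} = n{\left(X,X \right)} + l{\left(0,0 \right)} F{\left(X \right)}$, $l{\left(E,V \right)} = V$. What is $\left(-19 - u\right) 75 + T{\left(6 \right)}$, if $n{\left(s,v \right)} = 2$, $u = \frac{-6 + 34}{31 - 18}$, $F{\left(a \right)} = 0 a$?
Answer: $- \frac{20599}{13} \approx -1584.5$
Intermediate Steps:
$F{\left(a \right)} = 0$
$u = \frac{28}{13} \approx 2.1538$
$T{\left(X \right)} = 2$ ($T{\left(X \right)} = 2 + 0 \cdot 0 = 2 + 0 = 2$)
$\left(-19 - u\right) 75 + T{\left(6 \right)} = \left(-19 - \frac{28}{13}\right) 75 + 2 = \left(- \frac{275}{13}\right) 75 + 2 = - \frac{20625}{13} + 2 = - \frac{20599}{13}$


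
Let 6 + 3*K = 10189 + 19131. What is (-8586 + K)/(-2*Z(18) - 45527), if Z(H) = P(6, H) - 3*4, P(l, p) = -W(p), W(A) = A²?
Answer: -3556/134565 ≈ -0.026426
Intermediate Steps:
K = 29314/3 (K = -2 + (10189 + 19131)/3 = -2 + (⅓)*29320 = -2 + 29320/3 = 29314/3 ≈ 9771.3)
P(l, p) = -p²
Z(H) = -12 - H² (Z(H) = -H² - 3*4 = -H² - 12 = -12 - H²)
(-8586 + K)/(-2*Z(18) - 45527) = (-8586 + 29314/3)/(-2*(-12 - 1*18²) - 45527) = 3556/(3*(-2*(-12 - 1*324) - 45527)) = 3556/(3*(-2*(-12 - 324) - 45527)) = 3556/(3*(-2*(-336) - 45527)) = 3556/(3*(672 - 45527)) = (3556/3)/(-44855) = (3556/3)*(-1/44855) = -3556/134565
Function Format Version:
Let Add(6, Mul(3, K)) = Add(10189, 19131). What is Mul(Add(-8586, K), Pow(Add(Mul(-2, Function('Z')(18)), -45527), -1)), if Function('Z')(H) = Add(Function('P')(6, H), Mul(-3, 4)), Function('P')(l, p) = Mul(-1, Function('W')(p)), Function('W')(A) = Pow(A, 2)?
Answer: Rational(-3556, 134565) ≈ -0.026426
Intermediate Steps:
K = Rational(29314, 3) (K = Add(-2, Mul(Rational(1, 3), Add(10189, 19131))) = Add(-2, Mul(Rational(1, 3), 29320)) = Add(-2, Rational(29320, 3)) = Rational(29314, 3) ≈ 9771.3)
Function('P')(l, p) = Mul(-1, Pow(p, 2))
Function('Z')(H) = Add(-12, Mul(-1, Pow(H, 2))) (Function('Z')(H) = Add(Mul(-1, Pow(H, 2)), Mul(-3, 4)) = Add(Mul(-1, Pow(H, 2)), -12) = Add(-12, Mul(-1, Pow(H, 2))))
Mul(Add(-8586, K), Pow(Add(Mul(-2, Function('Z')(18)), -45527), -1)) = Mul(Add(-8586, Rational(29314, 3)), Pow(Add(Mul(-2, Add(-12, Mul(-1, Pow(18, 2)))), -45527), -1)) = Mul(Rational(3556, 3), Pow(Add(Mul(-2, Add(-12, Mul(-1, 324))), -45527), -1)) = Mul(Rational(3556, 3), Pow(Add(Mul(-2, Add(-12, -324)), -45527), -1)) = Mul(Rational(3556, 3), Pow(Add(Mul(-2, -336), -45527), -1)) = Mul(Rational(3556, 3), Pow(Add(672, -45527), -1)) = Mul(Rational(3556, 3), Pow(-44855, -1)) = Mul(Rational(3556, 3), Rational(-1, 44855)) = Rational(-3556, 134565)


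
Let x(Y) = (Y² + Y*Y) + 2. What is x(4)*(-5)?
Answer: -170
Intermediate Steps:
x(Y) = 2 + 2*Y² (x(Y) = (Y² + Y²) + 2 = 2*Y² + 2 = 2 + 2*Y²)
x(4)*(-5) = (2 + 2*4²)*(-5) = (2 + 2*16)*(-5) = (2 + 32)*(-5) = 34*(-5) = -170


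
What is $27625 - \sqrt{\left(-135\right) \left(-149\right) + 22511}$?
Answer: $27625 - \sqrt{42626} \approx 27419.0$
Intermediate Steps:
$27625 - \sqrt{\left(-135\right) \left(-149\right) + 22511} = 27625 - \sqrt{20115 + 22511} = 27625 - \sqrt{42626}$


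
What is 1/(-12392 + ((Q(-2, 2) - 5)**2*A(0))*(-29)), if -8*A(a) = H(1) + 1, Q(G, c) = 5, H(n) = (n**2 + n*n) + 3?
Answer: -1/12392 ≈ -8.0697e-5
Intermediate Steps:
H(n) = 3 + 2*n**2 (H(n) = (n**2 + n**2) + 3 = 2*n**2 + 3 = 3 + 2*n**2)
A(a) = -3/4 (A(a) = -((3 + 2*1**2) + 1)/8 = -((3 + 2*1) + 1)/8 = -((3 + 2) + 1)/8 = -(5 + 1)/8 = -1/8*6 = -3/4)
1/(-12392 + ((Q(-2, 2) - 5)**2*A(0))*(-29)) = 1/(-12392 + ((5 - 5)**2*(-3/4))*(-29)) = 1/(-12392 + (0**2*(-3/4))*(-29)) = 1/(-12392 + (0*(-3/4))*(-29)) = 1/(-12392 + 0*(-29)) = 1/(-12392 + 0) = 1/(-12392) = -1/12392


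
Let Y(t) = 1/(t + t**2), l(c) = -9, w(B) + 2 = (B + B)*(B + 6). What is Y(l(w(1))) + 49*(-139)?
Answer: -490391/72 ≈ -6811.0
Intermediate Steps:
w(B) = -2 + 2*B*(6 + B) (w(B) = -2 + (B + B)*(B + 6) = -2 + (2*B)*(6 + B) = -2 + 2*B*(6 + B))
Y(l(w(1))) + 49*(-139) = 1/((-9)*(1 - 9)) + 49*(-139) = -1/9/(-8) - 6811 = -1/9*(-1/8) - 6811 = 1/72 - 6811 = -490391/72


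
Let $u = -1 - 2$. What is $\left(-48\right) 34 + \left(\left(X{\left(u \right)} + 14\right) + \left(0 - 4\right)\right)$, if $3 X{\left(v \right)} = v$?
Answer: $-1623$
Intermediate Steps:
$u = -3$
$X{\left(v \right)} = \frac{v}{3}$
$\left(-48\right) 34 + \left(\left(X{\left(u \right)} + 14\right) + \left(0 - 4\right)\right) = \left(-48\right) 34 + \left(\left(\frac{1}{3} \left(-3\right) + 14\right) + \left(0 - 4\right)\right) = -1632 + \left(\left(-1 + 14\right) + \left(0 - 4\right)\right) = -1632 + \left(13 - 4\right) = -1632 + 9 = -1623$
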